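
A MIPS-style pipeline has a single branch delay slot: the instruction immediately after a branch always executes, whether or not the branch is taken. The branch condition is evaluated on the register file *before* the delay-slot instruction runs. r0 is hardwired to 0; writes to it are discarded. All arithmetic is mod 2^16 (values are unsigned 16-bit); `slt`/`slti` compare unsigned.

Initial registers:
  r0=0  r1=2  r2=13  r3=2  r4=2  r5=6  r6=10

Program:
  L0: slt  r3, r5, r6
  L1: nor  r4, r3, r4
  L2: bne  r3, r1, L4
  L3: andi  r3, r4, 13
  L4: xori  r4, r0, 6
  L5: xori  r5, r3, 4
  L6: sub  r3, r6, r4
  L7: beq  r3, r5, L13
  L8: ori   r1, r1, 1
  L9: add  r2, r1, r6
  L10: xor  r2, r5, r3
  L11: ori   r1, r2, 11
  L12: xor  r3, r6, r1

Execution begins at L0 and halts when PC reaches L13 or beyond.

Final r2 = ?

  step pc=0: slt  r3, r5, r6  regs=(0,2,13,1,2,6,10)
  step pc=1: nor  r4, r3, r4  regs=(0,2,13,1,65532,6,10)
  step pc=2: bne  r3, r1, L4  cond=T  regs=(0,2,13,1,65532,6,10)
  step pc=3: andi  r3, r4, 13  regs=(0,2,13,12,65532,6,10)
  step pc=4: xori  r4, r0, 6  regs=(0,2,13,12,6,6,10)
  step pc=5: xori  r5, r3, 4  regs=(0,2,13,12,6,8,10)
  step pc=6: sub  r3, r6, r4  regs=(0,2,13,4,6,8,10)
  step pc=7: beq  r3, r5, L13  cond=F  regs=(0,2,13,4,6,8,10)
  step pc=8: ori   r1, r1, 1  regs=(0,3,13,4,6,8,10)
  step pc=9: add  r2, r1, r6  regs=(0,3,13,4,6,8,10)
  step pc=10: xor  r2, r5, r3  regs=(0,3,12,4,6,8,10)
  step pc=11: ori   r1, r2, 11  regs=(0,15,12,4,6,8,10)
  step pc=12: xor  r3, r6, r1  regs=(0,15,12,5,6,8,10)

12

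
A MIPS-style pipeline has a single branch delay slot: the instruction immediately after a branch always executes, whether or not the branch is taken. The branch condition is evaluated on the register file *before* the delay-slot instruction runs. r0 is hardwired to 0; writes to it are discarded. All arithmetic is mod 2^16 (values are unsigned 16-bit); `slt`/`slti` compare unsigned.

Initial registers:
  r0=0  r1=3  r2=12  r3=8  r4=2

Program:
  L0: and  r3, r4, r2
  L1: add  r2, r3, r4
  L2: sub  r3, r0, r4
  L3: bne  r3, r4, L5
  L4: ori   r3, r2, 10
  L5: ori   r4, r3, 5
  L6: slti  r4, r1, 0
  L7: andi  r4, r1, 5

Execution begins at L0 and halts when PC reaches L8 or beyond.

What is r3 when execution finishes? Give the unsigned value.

#0 and  r3, r4, r2 ; 0/3/12/0/2
#1 add  r2, r3, r4 ; 0/3/2/0/2
#2 sub  r3, r0, r4 ; 0/3/2/65534/2
#3 bne  r3, r4, L5 ; 0/3/2/65534/2 ; →target
#4 ori   r3, r2, 10 ; 0/3/2/10/2
#5 ori   r4, r3, 5 ; 0/3/2/10/15
#6 slti  r4, r1, 0 ; 0/3/2/10/0
#7 andi  r4, r1, 5 ; 0/3/2/10/1

10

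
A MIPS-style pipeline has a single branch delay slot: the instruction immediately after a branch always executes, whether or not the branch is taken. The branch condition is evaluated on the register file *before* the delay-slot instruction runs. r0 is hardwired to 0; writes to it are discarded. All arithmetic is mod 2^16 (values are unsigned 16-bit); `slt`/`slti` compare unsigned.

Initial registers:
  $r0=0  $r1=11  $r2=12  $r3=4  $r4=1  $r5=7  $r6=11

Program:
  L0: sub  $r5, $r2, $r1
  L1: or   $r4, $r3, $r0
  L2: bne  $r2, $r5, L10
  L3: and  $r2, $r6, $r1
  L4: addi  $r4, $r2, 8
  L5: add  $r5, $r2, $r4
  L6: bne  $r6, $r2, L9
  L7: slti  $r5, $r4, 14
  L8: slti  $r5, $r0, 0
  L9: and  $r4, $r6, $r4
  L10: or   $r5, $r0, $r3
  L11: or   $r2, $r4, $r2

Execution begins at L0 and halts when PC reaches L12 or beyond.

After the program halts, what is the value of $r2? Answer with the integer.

PC=0  sub  $r5, $r2, $r1     | $r0=0 $r1=11 $r2=12 $r3=4 $r4=1 $r5=1 $r6=11
PC=1  or   $r4, $r3, $r0     | $r0=0 $r1=11 $r2=12 $r3=4 $r4=4 $r5=1 $r6=11
PC=2  bne  $r2, $r5, L10     | $r0=0 $r1=11 $r2=12 $r3=4 $r4=4 $r5=1 $r6=11  [TAKEN]
PC=3  and  $r2, $r6, $r1     | $r0=0 $r1=11 $r2=11 $r3=4 $r4=4 $r5=1 $r6=11
PC=10 or   $r5, $r0, $r3     | $r0=0 $r1=11 $r2=11 $r3=4 $r4=4 $r5=4 $r6=11
PC=11 or   $r2, $r4, $r2     | $r0=0 $r1=11 $r2=15 $r3=4 $r4=4 $r5=4 $r6=11

15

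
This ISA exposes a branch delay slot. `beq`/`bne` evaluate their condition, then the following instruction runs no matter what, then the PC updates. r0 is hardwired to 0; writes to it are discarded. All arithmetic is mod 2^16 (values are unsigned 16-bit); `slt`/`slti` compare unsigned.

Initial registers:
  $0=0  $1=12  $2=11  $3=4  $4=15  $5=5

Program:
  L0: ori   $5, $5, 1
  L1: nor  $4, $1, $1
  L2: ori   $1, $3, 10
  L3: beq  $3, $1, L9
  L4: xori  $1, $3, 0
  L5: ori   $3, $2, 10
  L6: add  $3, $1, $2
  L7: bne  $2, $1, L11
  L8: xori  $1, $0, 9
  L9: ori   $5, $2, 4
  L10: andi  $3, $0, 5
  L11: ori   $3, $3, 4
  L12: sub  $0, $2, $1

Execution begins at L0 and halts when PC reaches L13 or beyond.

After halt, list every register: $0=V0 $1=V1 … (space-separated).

$0=0 $1=9 $2=11 $3=15 $4=65523 $5=5

PC=0  ori   $5, $5, 1        | $0=0 $1=12 $2=11 $3=4 $4=15 $5=5
PC=1  nor  $4, $1, $1        | $0=0 $1=12 $2=11 $3=4 $4=65523 $5=5
PC=2  ori   $1, $3, 10       | $0=0 $1=14 $2=11 $3=4 $4=65523 $5=5
PC=3  beq  $3, $1, L9        | $0=0 $1=14 $2=11 $3=4 $4=65523 $5=5  [not taken]
PC=4  xori  $1, $3, 0        | $0=0 $1=4 $2=11 $3=4 $4=65523 $5=5
PC=5  ori   $3, $2, 10       | $0=0 $1=4 $2=11 $3=11 $4=65523 $5=5
PC=6  add  $3, $1, $2        | $0=0 $1=4 $2=11 $3=15 $4=65523 $5=5
PC=7  bne  $2, $1, L11       | $0=0 $1=4 $2=11 $3=15 $4=65523 $5=5  [TAKEN]
PC=8  xori  $1, $0, 9        | $0=0 $1=9 $2=11 $3=15 $4=65523 $5=5
PC=11 ori   $3, $3, 4        | $0=0 $1=9 $2=11 $3=15 $4=65523 $5=5
PC=12 sub  $0, $2, $1        | $0=0 $1=9 $2=11 $3=15 $4=65523 $5=5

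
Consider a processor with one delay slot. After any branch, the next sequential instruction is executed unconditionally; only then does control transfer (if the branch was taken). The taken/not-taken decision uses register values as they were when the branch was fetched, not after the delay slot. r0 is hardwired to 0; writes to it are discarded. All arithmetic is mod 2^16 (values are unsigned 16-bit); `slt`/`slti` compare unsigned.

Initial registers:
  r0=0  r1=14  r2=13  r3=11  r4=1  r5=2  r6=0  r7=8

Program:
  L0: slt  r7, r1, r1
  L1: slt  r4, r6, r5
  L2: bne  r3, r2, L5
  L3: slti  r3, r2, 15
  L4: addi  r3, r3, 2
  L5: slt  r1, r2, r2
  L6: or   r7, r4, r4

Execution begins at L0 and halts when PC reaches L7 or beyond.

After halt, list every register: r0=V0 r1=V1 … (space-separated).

r0=0 r1=0 r2=13 r3=1 r4=1 r5=2 r6=0 r7=1

[0] slt  r7, r1, r1  →  {r0:0, r1:14, r2:13, r3:11, r4:1, r5:2, r6:0, r7:0}
[1] slt  r4, r6, r5  →  {r0:0, r1:14, r2:13, r3:11, r4:1, r5:2, r6:0, r7:0}
[2] bne  r3, r2, L5  →  {r0:0, r1:14, r2:13, r3:11, r4:1, r5:2, r6:0, r7:0}  ⟨branch taken⟩
[3] slti  r3, r2, 15  →  {r0:0, r1:14, r2:13, r3:1, r4:1, r5:2, r6:0, r7:0}
[5] slt  r1, r2, r2  →  {r0:0, r1:0, r2:13, r3:1, r4:1, r5:2, r6:0, r7:0}
[6] or   r7, r4, r4  →  {r0:0, r1:0, r2:13, r3:1, r4:1, r5:2, r6:0, r7:1}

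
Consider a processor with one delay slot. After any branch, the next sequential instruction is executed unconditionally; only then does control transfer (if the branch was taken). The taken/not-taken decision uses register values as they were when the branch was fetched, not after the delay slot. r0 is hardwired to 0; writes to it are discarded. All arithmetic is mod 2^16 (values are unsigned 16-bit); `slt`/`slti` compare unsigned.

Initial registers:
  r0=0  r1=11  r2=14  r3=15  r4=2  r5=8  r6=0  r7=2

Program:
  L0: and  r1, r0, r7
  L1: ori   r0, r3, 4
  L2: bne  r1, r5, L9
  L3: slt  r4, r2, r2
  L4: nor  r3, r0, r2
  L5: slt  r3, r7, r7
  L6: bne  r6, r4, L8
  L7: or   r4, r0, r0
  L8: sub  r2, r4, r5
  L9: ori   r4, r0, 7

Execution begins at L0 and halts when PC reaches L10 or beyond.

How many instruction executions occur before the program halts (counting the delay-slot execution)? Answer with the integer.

#0 and  r1, r0, r7 ; 0/0/14/15/2/8/0/2
#1 ori   r0, r3, 4 ; 0/0/14/15/2/8/0/2
#2 bne  r1, r5, L9 ; 0/0/14/15/2/8/0/2 ; →target
#3 slt  r4, r2, r2 ; 0/0/14/15/0/8/0/2
#9 ori   r4, r0, 7 ; 0/0/14/15/7/8/0/2

5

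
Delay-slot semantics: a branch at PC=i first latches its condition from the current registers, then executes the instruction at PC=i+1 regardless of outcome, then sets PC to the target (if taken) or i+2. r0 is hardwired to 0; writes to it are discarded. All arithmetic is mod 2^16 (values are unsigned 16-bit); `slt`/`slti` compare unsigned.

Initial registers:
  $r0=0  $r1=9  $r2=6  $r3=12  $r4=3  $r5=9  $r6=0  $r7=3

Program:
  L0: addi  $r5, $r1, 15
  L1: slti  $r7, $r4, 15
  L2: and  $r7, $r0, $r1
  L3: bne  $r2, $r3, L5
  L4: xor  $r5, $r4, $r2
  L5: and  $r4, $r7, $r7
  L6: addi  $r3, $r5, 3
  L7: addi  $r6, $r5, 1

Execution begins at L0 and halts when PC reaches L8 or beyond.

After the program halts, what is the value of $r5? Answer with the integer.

#0 addi  $r5, $r1, 15 ; 0/9/6/12/3/24/0/3
#1 slti  $r7, $r4, 15 ; 0/9/6/12/3/24/0/1
#2 and  $r7, $r0, $r1 ; 0/9/6/12/3/24/0/0
#3 bne  $r2, $r3, L5 ; 0/9/6/12/3/24/0/0 ; →target
#4 xor  $r5, $r4, $r2 ; 0/9/6/12/3/5/0/0
#5 and  $r4, $r7, $r7 ; 0/9/6/12/0/5/0/0
#6 addi  $r3, $r5, 3 ; 0/9/6/8/0/5/0/0
#7 addi  $r6, $r5, 1 ; 0/9/6/8/0/5/6/0

5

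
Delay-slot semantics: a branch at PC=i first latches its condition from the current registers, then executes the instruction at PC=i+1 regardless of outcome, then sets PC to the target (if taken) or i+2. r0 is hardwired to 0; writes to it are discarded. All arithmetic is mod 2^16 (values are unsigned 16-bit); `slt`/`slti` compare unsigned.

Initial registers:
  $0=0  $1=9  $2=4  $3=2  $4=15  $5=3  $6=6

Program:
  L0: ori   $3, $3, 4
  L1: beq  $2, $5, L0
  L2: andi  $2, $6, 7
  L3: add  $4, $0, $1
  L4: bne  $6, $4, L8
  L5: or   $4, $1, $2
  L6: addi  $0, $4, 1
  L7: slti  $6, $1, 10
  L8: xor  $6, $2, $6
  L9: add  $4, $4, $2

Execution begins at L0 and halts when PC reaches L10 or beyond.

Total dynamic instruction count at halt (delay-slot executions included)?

8

[0] ori   $3, $3, 4  →  {$0:0, $1:9, $2:4, $3:6, $4:15, $5:3, $6:6}
[1] beq  $2, $5, L0  →  {$0:0, $1:9, $2:4, $3:6, $4:15, $5:3, $6:6}  ⟨branch fallthrough⟩
[2] andi  $2, $6, 7  →  {$0:0, $1:9, $2:6, $3:6, $4:15, $5:3, $6:6}
[3] add  $4, $0, $1  →  {$0:0, $1:9, $2:6, $3:6, $4:9, $5:3, $6:6}
[4] bne  $6, $4, L8  →  {$0:0, $1:9, $2:6, $3:6, $4:9, $5:3, $6:6}  ⟨branch taken⟩
[5] or   $4, $1, $2  →  {$0:0, $1:9, $2:6, $3:6, $4:15, $5:3, $6:6}
[8] xor  $6, $2, $6  →  {$0:0, $1:9, $2:6, $3:6, $4:15, $5:3, $6:0}
[9] add  $4, $4, $2  →  {$0:0, $1:9, $2:6, $3:6, $4:21, $5:3, $6:0}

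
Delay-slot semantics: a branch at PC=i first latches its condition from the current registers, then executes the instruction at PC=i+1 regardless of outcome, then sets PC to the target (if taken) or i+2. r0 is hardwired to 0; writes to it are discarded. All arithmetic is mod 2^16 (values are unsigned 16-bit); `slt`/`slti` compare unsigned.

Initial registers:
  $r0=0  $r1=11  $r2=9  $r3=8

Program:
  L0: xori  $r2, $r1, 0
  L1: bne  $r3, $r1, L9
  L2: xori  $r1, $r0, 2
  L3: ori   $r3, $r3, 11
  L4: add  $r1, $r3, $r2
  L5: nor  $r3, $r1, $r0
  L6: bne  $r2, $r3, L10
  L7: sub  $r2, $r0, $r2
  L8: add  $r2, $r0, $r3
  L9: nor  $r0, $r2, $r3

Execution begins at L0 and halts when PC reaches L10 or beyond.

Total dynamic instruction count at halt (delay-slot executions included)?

4

  step pc=0: xori  $r2, $r1, 0  regs=(0,11,11,8)
  step pc=1: bne  $r3, $r1, L9  cond=T  regs=(0,11,11,8)
  step pc=2: xori  $r1, $r0, 2  regs=(0,2,11,8)
  step pc=9: nor  $r0, $r2, $r3  regs=(0,2,11,8)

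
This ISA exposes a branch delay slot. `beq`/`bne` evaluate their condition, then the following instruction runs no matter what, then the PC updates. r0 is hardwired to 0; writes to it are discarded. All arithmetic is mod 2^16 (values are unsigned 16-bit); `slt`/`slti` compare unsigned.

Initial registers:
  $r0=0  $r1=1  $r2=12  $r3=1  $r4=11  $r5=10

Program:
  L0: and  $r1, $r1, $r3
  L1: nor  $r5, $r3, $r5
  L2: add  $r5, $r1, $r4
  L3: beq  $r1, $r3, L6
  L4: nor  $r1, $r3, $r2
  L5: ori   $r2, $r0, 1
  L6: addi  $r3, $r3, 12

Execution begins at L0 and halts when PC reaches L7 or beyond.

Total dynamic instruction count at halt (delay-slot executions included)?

6

#0 and  $r1, $r1, $r3 ; 0/1/12/1/11/10
#1 nor  $r5, $r3, $r5 ; 0/1/12/1/11/65524
#2 add  $r5, $r1, $r4 ; 0/1/12/1/11/12
#3 beq  $r1, $r3, L6 ; 0/1/12/1/11/12 ; →target
#4 nor  $r1, $r3, $r2 ; 0/65522/12/1/11/12
#6 addi  $r3, $r3, 12 ; 0/65522/12/13/11/12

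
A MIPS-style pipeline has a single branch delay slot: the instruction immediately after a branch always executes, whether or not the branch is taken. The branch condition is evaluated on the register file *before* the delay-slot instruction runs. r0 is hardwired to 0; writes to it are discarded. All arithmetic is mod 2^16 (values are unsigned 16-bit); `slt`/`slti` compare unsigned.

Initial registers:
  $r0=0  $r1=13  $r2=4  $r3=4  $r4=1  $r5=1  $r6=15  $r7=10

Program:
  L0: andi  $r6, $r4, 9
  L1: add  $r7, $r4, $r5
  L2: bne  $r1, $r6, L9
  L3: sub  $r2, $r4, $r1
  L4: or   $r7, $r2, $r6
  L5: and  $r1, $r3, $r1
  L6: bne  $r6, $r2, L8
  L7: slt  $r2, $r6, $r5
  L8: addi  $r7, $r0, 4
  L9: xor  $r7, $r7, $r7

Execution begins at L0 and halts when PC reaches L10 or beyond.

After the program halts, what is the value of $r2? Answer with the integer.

65524

#0 andi  $r6, $r4, 9 ; 0/13/4/4/1/1/1/10
#1 add  $r7, $r4, $r5 ; 0/13/4/4/1/1/1/2
#2 bne  $r1, $r6, L9 ; 0/13/4/4/1/1/1/2 ; →target
#3 sub  $r2, $r4, $r1 ; 0/13/65524/4/1/1/1/2
#9 xor  $r7, $r7, $r7 ; 0/13/65524/4/1/1/1/0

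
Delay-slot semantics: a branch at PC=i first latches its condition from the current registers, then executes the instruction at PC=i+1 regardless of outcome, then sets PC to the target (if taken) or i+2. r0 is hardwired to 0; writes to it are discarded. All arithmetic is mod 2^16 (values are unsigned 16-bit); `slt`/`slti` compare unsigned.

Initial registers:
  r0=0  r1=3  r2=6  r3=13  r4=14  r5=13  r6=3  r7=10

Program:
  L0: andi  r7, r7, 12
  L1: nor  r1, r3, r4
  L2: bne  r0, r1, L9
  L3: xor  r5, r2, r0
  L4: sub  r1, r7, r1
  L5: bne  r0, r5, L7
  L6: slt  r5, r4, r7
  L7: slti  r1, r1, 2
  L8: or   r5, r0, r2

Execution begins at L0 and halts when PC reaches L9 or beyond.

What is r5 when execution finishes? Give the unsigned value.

6

  step pc=0: andi  r7, r7, 12  regs=(0,3,6,13,14,13,3,8)
  step pc=1: nor  r1, r3, r4  regs=(0,65520,6,13,14,13,3,8)
  step pc=2: bne  r0, r1, L9  cond=T  regs=(0,65520,6,13,14,13,3,8)
  step pc=3: xor  r5, r2, r0  regs=(0,65520,6,13,14,6,3,8)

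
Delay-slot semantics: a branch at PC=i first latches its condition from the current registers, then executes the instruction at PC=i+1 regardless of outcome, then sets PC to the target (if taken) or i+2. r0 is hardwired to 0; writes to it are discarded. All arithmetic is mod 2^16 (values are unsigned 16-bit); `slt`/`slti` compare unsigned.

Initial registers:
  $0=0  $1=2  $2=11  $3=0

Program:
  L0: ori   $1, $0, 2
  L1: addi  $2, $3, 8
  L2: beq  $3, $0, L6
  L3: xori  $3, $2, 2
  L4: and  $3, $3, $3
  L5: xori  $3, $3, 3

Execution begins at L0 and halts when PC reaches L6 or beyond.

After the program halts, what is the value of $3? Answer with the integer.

10

  step pc=0: ori   $1, $0, 2  regs=(0,2,11,0)
  step pc=1: addi  $2, $3, 8  regs=(0,2,8,0)
  step pc=2: beq  $3, $0, L6  cond=T  regs=(0,2,8,0)
  step pc=3: xori  $3, $2, 2  regs=(0,2,8,10)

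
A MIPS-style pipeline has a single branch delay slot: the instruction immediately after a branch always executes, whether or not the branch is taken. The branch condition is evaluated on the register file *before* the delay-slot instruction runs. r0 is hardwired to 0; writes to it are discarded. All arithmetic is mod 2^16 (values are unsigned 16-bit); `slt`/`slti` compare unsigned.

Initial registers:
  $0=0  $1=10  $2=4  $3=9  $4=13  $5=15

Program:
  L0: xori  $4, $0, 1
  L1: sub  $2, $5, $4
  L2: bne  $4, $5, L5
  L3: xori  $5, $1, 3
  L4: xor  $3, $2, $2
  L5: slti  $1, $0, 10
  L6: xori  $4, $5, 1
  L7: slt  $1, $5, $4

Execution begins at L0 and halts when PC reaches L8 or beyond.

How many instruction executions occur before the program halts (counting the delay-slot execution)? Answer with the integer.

7

#0 xori  $4, $0, 1 ; 0/10/4/9/1/15
#1 sub  $2, $5, $4 ; 0/10/14/9/1/15
#2 bne  $4, $5, L5 ; 0/10/14/9/1/15 ; →target
#3 xori  $5, $1, 3 ; 0/10/14/9/1/9
#5 slti  $1, $0, 10 ; 0/1/14/9/1/9
#6 xori  $4, $5, 1 ; 0/1/14/9/8/9
#7 slt  $1, $5, $4 ; 0/0/14/9/8/9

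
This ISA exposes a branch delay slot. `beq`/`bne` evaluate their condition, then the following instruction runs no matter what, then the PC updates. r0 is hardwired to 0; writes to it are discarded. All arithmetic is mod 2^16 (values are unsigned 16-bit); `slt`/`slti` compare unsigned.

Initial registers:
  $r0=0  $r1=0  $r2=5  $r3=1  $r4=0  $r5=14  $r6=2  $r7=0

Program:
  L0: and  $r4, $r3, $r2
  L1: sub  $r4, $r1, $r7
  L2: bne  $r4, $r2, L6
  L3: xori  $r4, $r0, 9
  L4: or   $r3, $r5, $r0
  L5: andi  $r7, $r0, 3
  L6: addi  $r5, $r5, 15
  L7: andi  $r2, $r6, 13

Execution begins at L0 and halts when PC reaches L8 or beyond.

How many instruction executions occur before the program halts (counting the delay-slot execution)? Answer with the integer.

PC=0  and  $r4, $r3, $r2     | $r0=0 $r1=0 $r2=5 $r3=1 $r4=1 $r5=14 $r6=2 $r7=0
PC=1  sub  $r4, $r1, $r7     | $r0=0 $r1=0 $r2=5 $r3=1 $r4=0 $r5=14 $r6=2 $r7=0
PC=2  bne  $r4, $r2, L6      | $r0=0 $r1=0 $r2=5 $r3=1 $r4=0 $r5=14 $r6=2 $r7=0  [TAKEN]
PC=3  xori  $r4, $r0, 9      | $r0=0 $r1=0 $r2=5 $r3=1 $r4=9 $r5=14 $r6=2 $r7=0
PC=6  addi  $r5, $r5, 15     | $r0=0 $r1=0 $r2=5 $r3=1 $r4=9 $r5=29 $r6=2 $r7=0
PC=7  andi  $r2, $r6, 13     | $r0=0 $r1=0 $r2=0 $r3=1 $r4=9 $r5=29 $r6=2 $r7=0

6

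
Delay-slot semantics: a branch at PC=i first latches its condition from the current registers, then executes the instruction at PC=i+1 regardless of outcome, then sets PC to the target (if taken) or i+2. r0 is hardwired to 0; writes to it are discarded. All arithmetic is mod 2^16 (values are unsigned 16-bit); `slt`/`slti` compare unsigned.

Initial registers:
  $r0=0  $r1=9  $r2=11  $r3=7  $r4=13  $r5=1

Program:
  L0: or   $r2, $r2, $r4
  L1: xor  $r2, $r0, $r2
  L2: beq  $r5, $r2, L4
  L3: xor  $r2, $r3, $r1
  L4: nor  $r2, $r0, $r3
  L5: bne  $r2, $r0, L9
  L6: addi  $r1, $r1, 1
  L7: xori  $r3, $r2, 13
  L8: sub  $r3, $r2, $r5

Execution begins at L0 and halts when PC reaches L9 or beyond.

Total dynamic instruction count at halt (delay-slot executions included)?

7

#0 or   $r2, $r2, $r4 ; 0/9/15/7/13/1
#1 xor  $r2, $r0, $r2 ; 0/9/15/7/13/1
#2 beq  $r5, $r2, L4 ; 0/9/15/7/13/1 ; →fallthru
#3 xor  $r2, $r3, $r1 ; 0/9/14/7/13/1
#4 nor  $r2, $r0, $r3 ; 0/9/65528/7/13/1
#5 bne  $r2, $r0, L9 ; 0/9/65528/7/13/1 ; →target
#6 addi  $r1, $r1, 1 ; 0/10/65528/7/13/1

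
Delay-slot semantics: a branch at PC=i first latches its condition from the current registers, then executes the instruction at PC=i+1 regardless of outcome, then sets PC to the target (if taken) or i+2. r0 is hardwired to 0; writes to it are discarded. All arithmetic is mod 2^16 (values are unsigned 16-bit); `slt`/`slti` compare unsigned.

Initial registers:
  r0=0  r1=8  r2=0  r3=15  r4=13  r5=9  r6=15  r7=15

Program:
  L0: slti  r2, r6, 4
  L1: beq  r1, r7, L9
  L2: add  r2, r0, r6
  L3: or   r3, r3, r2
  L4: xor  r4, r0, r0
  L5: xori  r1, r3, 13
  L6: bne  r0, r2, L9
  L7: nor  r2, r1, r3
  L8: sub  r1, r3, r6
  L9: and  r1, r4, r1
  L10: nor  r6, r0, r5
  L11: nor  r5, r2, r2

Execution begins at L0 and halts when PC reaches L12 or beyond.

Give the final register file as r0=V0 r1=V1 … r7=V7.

r0=0 r1=0 r2=65520 r3=15 r4=0 r5=15 r6=65526 r7=15

#0 slti  r2, r6, 4 ; 0/8/0/15/13/9/15/15
#1 beq  r1, r7, L9 ; 0/8/0/15/13/9/15/15 ; →fallthru
#2 add  r2, r0, r6 ; 0/8/15/15/13/9/15/15
#3 or   r3, r3, r2 ; 0/8/15/15/13/9/15/15
#4 xor  r4, r0, r0 ; 0/8/15/15/0/9/15/15
#5 xori  r1, r3, 13 ; 0/2/15/15/0/9/15/15
#6 bne  r0, r2, L9 ; 0/2/15/15/0/9/15/15 ; →target
#7 nor  r2, r1, r3 ; 0/2/65520/15/0/9/15/15
#9 and  r1, r4, r1 ; 0/0/65520/15/0/9/15/15
#10 nor  r6, r0, r5 ; 0/0/65520/15/0/9/65526/15
#11 nor  r5, r2, r2 ; 0/0/65520/15/0/15/65526/15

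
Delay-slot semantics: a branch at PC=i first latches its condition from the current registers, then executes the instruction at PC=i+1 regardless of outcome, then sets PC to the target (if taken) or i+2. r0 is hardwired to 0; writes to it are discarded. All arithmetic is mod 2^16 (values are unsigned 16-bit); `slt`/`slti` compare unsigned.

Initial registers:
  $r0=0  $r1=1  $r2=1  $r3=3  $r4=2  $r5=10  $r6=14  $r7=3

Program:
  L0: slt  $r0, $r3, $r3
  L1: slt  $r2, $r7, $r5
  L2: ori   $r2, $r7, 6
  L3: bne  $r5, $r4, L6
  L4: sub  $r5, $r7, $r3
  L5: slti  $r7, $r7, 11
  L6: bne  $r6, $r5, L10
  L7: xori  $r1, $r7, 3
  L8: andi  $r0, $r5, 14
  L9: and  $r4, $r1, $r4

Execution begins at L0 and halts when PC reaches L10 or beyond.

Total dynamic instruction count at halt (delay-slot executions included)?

PC=0  slt  $r0, $r3, $r3     | $r0=0 $r1=1 $r2=1 $r3=3 $r4=2 $r5=10 $r6=14 $r7=3
PC=1  slt  $r2, $r7, $r5     | $r0=0 $r1=1 $r2=1 $r3=3 $r4=2 $r5=10 $r6=14 $r7=3
PC=2  ori   $r2, $r7, 6      | $r0=0 $r1=1 $r2=7 $r3=3 $r4=2 $r5=10 $r6=14 $r7=3
PC=3  bne  $r5, $r4, L6      | $r0=0 $r1=1 $r2=7 $r3=3 $r4=2 $r5=10 $r6=14 $r7=3  [TAKEN]
PC=4  sub  $r5, $r7, $r3     | $r0=0 $r1=1 $r2=7 $r3=3 $r4=2 $r5=0 $r6=14 $r7=3
PC=6  bne  $r6, $r5, L10     | $r0=0 $r1=1 $r2=7 $r3=3 $r4=2 $r5=0 $r6=14 $r7=3  [TAKEN]
PC=7  xori  $r1, $r7, 3      | $r0=0 $r1=0 $r2=7 $r3=3 $r4=2 $r5=0 $r6=14 $r7=3

7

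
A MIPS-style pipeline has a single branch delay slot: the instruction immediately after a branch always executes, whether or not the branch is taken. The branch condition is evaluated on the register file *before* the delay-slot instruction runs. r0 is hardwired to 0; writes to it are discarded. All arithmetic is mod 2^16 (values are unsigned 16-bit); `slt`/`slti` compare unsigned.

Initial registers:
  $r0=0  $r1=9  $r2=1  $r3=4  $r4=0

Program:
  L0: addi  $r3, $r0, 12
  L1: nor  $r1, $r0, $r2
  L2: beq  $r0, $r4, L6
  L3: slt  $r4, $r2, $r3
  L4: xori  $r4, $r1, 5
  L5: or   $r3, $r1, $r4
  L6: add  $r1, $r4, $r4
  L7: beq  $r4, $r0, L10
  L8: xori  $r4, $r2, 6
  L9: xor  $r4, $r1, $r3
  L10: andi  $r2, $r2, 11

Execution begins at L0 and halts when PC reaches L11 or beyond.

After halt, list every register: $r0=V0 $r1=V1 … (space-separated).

PC=0  addi  $r3, $r0, 12     | $r0=0 $r1=9 $r2=1 $r3=12 $r4=0
PC=1  nor  $r1, $r0, $r2     | $r0=0 $r1=65534 $r2=1 $r3=12 $r4=0
PC=2  beq  $r0, $r4, L6      | $r0=0 $r1=65534 $r2=1 $r3=12 $r4=0  [TAKEN]
PC=3  slt  $r4, $r2, $r3     | $r0=0 $r1=65534 $r2=1 $r3=12 $r4=1
PC=6  add  $r1, $r4, $r4     | $r0=0 $r1=2 $r2=1 $r3=12 $r4=1
PC=7  beq  $r4, $r0, L10     | $r0=0 $r1=2 $r2=1 $r3=12 $r4=1  [not taken]
PC=8  xori  $r4, $r2, 6      | $r0=0 $r1=2 $r2=1 $r3=12 $r4=7
PC=9  xor  $r4, $r1, $r3     | $r0=0 $r1=2 $r2=1 $r3=12 $r4=14
PC=10 andi  $r2, $r2, 11     | $r0=0 $r1=2 $r2=1 $r3=12 $r4=14

$r0=0 $r1=2 $r2=1 $r3=12 $r4=14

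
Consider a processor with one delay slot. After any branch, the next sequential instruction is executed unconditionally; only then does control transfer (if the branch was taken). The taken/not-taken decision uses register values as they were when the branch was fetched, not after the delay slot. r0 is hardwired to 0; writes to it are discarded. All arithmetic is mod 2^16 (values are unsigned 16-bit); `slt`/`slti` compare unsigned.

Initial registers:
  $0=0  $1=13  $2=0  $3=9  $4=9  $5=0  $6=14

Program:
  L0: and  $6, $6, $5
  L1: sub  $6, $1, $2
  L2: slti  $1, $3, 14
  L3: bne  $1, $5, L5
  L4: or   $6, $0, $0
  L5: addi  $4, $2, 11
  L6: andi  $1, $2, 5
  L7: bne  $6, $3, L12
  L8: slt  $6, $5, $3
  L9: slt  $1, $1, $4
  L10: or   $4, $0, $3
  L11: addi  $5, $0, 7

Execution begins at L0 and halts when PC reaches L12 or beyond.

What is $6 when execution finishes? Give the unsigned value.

1

#0 and  $6, $6, $5 ; 0/13/0/9/9/0/0
#1 sub  $6, $1, $2 ; 0/13/0/9/9/0/13
#2 slti  $1, $3, 14 ; 0/1/0/9/9/0/13
#3 bne  $1, $5, L5 ; 0/1/0/9/9/0/13 ; →target
#4 or   $6, $0, $0 ; 0/1/0/9/9/0/0
#5 addi  $4, $2, 11 ; 0/1/0/9/11/0/0
#6 andi  $1, $2, 5 ; 0/0/0/9/11/0/0
#7 bne  $6, $3, L12 ; 0/0/0/9/11/0/0 ; →target
#8 slt  $6, $5, $3 ; 0/0/0/9/11/0/1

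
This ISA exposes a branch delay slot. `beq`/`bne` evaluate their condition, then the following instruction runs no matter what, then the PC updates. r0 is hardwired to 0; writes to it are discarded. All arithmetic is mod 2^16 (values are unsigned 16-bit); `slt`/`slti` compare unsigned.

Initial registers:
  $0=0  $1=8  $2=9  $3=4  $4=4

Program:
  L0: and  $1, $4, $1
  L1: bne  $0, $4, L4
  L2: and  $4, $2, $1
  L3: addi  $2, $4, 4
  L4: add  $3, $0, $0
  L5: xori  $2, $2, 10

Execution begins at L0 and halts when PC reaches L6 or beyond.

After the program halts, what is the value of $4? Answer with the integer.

#0 and  $1, $4, $1 ; 0/0/9/4/4
#1 bne  $0, $4, L4 ; 0/0/9/4/4 ; →target
#2 and  $4, $2, $1 ; 0/0/9/4/0
#4 add  $3, $0, $0 ; 0/0/9/0/0
#5 xori  $2, $2, 10 ; 0/0/3/0/0

0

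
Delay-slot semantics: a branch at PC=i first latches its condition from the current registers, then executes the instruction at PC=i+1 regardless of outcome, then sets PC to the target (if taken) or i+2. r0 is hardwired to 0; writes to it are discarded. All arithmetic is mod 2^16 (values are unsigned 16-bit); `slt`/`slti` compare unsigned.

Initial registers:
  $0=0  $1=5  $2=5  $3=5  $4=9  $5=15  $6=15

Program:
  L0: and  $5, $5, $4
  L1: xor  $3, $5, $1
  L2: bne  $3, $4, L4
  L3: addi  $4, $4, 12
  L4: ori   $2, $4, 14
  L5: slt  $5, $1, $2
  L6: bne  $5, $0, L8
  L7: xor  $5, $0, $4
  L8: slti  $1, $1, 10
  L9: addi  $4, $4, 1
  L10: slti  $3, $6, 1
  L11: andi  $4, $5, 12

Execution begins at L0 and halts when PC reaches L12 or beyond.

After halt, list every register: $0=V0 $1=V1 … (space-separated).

[0] and  $5, $5, $4  →  {$0:0, $1:5, $2:5, $3:5, $4:9, $5:9, $6:15}
[1] xor  $3, $5, $1  →  {$0:0, $1:5, $2:5, $3:12, $4:9, $5:9, $6:15}
[2] bne  $3, $4, L4  →  {$0:0, $1:5, $2:5, $3:12, $4:9, $5:9, $6:15}  ⟨branch taken⟩
[3] addi  $4, $4, 12  →  {$0:0, $1:5, $2:5, $3:12, $4:21, $5:9, $6:15}
[4] ori   $2, $4, 14  →  {$0:0, $1:5, $2:31, $3:12, $4:21, $5:9, $6:15}
[5] slt  $5, $1, $2  →  {$0:0, $1:5, $2:31, $3:12, $4:21, $5:1, $6:15}
[6] bne  $5, $0, L8  →  {$0:0, $1:5, $2:31, $3:12, $4:21, $5:1, $6:15}  ⟨branch taken⟩
[7] xor  $5, $0, $4  →  {$0:0, $1:5, $2:31, $3:12, $4:21, $5:21, $6:15}
[8] slti  $1, $1, 10  →  {$0:0, $1:1, $2:31, $3:12, $4:21, $5:21, $6:15}
[9] addi  $4, $4, 1  →  {$0:0, $1:1, $2:31, $3:12, $4:22, $5:21, $6:15}
[10] slti  $3, $6, 1  →  {$0:0, $1:1, $2:31, $3:0, $4:22, $5:21, $6:15}
[11] andi  $4, $5, 12  →  {$0:0, $1:1, $2:31, $3:0, $4:4, $5:21, $6:15}

$0=0 $1=1 $2=31 $3=0 $4=4 $5=21 $6=15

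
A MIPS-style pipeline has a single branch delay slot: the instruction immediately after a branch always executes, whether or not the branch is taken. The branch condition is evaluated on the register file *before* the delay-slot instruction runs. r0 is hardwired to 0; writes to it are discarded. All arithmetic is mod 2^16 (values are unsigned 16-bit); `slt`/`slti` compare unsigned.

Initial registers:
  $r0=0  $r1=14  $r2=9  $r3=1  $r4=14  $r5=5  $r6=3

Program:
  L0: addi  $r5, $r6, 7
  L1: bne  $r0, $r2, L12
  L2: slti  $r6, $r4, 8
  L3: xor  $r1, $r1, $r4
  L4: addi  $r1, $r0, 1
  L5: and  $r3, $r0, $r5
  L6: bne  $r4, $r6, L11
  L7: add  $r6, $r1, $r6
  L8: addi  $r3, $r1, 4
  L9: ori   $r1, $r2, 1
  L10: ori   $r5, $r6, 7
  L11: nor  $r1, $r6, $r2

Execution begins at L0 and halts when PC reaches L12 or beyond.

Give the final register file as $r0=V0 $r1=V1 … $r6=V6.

$r0=0 $r1=14 $r2=9 $r3=1 $r4=14 $r5=10 $r6=0

  step pc=0: addi  $r5, $r6, 7  regs=(0,14,9,1,14,10,3)
  step pc=1: bne  $r0, $r2, L12  cond=T  regs=(0,14,9,1,14,10,3)
  step pc=2: slti  $r6, $r4, 8  regs=(0,14,9,1,14,10,0)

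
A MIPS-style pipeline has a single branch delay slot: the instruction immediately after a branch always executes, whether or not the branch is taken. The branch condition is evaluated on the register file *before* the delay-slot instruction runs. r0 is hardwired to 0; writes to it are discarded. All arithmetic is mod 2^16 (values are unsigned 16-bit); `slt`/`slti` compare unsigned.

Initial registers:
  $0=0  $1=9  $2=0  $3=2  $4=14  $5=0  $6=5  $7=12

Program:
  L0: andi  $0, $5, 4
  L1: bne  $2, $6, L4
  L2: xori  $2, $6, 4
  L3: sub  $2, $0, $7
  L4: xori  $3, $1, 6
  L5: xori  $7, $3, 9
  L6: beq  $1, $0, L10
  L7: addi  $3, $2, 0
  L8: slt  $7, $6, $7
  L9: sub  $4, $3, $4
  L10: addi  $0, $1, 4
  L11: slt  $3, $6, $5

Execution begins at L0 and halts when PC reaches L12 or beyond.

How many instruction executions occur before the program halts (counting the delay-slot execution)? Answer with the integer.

11

PC=0  andi  $0, $5, 4        | $0=0 $1=9 $2=0 $3=2 $4=14 $5=0 $6=5 $7=12
PC=1  bne  $2, $6, L4        | $0=0 $1=9 $2=0 $3=2 $4=14 $5=0 $6=5 $7=12  [TAKEN]
PC=2  xori  $2, $6, 4        | $0=0 $1=9 $2=1 $3=2 $4=14 $5=0 $6=5 $7=12
PC=4  xori  $3, $1, 6        | $0=0 $1=9 $2=1 $3=15 $4=14 $5=0 $6=5 $7=12
PC=5  xori  $7, $3, 9        | $0=0 $1=9 $2=1 $3=15 $4=14 $5=0 $6=5 $7=6
PC=6  beq  $1, $0, L10       | $0=0 $1=9 $2=1 $3=15 $4=14 $5=0 $6=5 $7=6  [not taken]
PC=7  addi  $3, $2, 0        | $0=0 $1=9 $2=1 $3=1 $4=14 $5=0 $6=5 $7=6
PC=8  slt  $7, $6, $7        | $0=0 $1=9 $2=1 $3=1 $4=14 $5=0 $6=5 $7=1
PC=9  sub  $4, $3, $4        | $0=0 $1=9 $2=1 $3=1 $4=65523 $5=0 $6=5 $7=1
PC=10 addi  $0, $1, 4        | $0=0 $1=9 $2=1 $3=1 $4=65523 $5=0 $6=5 $7=1
PC=11 slt  $3, $6, $5        | $0=0 $1=9 $2=1 $3=0 $4=65523 $5=0 $6=5 $7=1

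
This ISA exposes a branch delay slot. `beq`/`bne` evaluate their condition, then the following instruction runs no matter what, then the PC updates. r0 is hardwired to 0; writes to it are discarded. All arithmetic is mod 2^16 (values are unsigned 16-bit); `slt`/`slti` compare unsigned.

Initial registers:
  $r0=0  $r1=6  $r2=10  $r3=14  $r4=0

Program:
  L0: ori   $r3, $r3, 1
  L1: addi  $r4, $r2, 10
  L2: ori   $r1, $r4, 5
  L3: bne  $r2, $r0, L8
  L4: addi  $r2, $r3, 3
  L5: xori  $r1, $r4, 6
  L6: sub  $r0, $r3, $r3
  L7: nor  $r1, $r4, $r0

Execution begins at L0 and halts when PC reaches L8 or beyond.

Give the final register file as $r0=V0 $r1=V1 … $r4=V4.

  step pc=0: ori   $r3, $r3, 1  regs=(0,6,10,15,0)
  step pc=1: addi  $r4, $r2, 10  regs=(0,6,10,15,20)
  step pc=2: ori   $r1, $r4, 5  regs=(0,21,10,15,20)
  step pc=3: bne  $r2, $r0, L8  cond=T  regs=(0,21,10,15,20)
  step pc=4: addi  $r2, $r3, 3  regs=(0,21,18,15,20)

$r0=0 $r1=21 $r2=18 $r3=15 $r4=20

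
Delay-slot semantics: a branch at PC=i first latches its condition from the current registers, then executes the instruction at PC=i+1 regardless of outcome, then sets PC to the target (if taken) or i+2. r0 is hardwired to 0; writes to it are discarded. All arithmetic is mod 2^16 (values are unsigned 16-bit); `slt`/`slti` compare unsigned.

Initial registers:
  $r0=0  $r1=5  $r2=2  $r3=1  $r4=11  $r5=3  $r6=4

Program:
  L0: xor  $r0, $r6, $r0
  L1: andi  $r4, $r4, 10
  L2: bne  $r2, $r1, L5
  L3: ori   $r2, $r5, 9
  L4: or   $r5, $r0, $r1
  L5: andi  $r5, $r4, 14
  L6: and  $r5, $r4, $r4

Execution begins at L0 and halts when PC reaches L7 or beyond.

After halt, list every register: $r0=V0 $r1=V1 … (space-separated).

$r0=0 $r1=5 $r2=11 $r3=1 $r4=10 $r5=10 $r6=4

#0 xor  $r0, $r6, $r0 ; 0/5/2/1/11/3/4
#1 andi  $r4, $r4, 10 ; 0/5/2/1/10/3/4
#2 bne  $r2, $r1, L5 ; 0/5/2/1/10/3/4 ; →target
#3 ori   $r2, $r5, 9 ; 0/5/11/1/10/3/4
#5 andi  $r5, $r4, 14 ; 0/5/11/1/10/10/4
#6 and  $r5, $r4, $r4 ; 0/5/11/1/10/10/4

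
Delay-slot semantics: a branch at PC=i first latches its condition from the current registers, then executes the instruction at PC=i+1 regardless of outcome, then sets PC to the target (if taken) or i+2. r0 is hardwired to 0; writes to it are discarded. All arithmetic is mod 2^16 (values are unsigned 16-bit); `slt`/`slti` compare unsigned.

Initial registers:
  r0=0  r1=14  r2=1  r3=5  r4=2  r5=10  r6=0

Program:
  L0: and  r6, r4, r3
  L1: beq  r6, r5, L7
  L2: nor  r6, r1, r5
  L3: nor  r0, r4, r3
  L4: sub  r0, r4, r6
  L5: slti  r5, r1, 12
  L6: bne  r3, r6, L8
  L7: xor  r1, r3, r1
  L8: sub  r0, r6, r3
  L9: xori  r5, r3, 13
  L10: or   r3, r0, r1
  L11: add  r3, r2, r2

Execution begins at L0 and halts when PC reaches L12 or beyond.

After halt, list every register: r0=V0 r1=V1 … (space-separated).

r0=0 r1=11 r2=1 r3=2 r4=2 r5=8 r6=65521

PC=0  and  r6, r4, r3        | r0=0 r1=14 r2=1 r3=5 r4=2 r5=10 r6=0
PC=1  beq  r6, r5, L7        | r0=0 r1=14 r2=1 r3=5 r4=2 r5=10 r6=0  [not taken]
PC=2  nor  r6, r1, r5        | r0=0 r1=14 r2=1 r3=5 r4=2 r5=10 r6=65521
PC=3  nor  r0, r4, r3        | r0=0 r1=14 r2=1 r3=5 r4=2 r5=10 r6=65521
PC=4  sub  r0, r4, r6        | r0=0 r1=14 r2=1 r3=5 r4=2 r5=10 r6=65521
PC=5  slti  r5, r1, 12       | r0=0 r1=14 r2=1 r3=5 r4=2 r5=0 r6=65521
PC=6  bne  r3, r6, L8        | r0=0 r1=14 r2=1 r3=5 r4=2 r5=0 r6=65521  [TAKEN]
PC=7  xor  r1, r3, r1        | r0=0 r1=11 r2=1 r3=5 r4=2 r5=0 r6=65521
PC=8  sub  r0, r6, r3        | r0=0 r1=11 r2=1 r3=5 r4=2 r5=0 r6=65521
PC=9  xori  r5, r3, 13       | r0=0 r1=11 r2=1 r3=5 r4=2 r5=8 r6=65521
PC=10 or   r3, r0, r1        | r0=0 r1=11 r2=1 r3=11 r4=2 r5=8 r6=65521
PC=11 add  r3, r2, r2        | r0=0 r1=11 r2=1 r3=2 r4=2 r5=8 r6=65521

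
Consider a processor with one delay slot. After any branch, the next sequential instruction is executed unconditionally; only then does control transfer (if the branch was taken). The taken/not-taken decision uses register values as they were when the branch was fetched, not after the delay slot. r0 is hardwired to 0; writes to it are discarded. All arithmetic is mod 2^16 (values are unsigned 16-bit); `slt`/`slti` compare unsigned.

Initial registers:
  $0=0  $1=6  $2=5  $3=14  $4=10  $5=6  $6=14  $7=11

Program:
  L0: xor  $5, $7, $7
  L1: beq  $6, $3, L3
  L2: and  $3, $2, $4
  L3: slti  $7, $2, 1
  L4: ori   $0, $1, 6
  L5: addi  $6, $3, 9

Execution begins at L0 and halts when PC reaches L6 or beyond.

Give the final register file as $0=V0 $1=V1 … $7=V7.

[0] xor  $5, $7, $7  →  {$0:0, $1:6, $2:5, $3:14, $4:10, $5:0, $6:14, $7:11}
[1] beq  $6, $3, L3  →  {$0:0, $1:6, $2:5, $3:14, $4:10, $5:0, $6:14, $7:11}  ⟨branch taken⟩
[2] and  $3, $2, $4  →  {$0:0, $1:6, $2:5, $3:0, $4:10, $5:0, $6:14, $7:11}
[3] slti  $7, $2, 1  →  {$0:0, $1:6, $2:5, $3:0, $4:10, $5:0, $6:14, $7:0}
[4] ori   $0, $1, 6  →  {$0:0, $1:6, $2:5, $3:0, $4:10, $5:0, $6:14, $7:0}
[5] addi  $6, $3, 9  →  {$0:0, $1:6, $2:5, $3:0, $4:10, $5:0, $6:9, $7:0}

$0=0 $1=6 $2=5 $3=0 $4=10 $5=0 $6=9 $7=0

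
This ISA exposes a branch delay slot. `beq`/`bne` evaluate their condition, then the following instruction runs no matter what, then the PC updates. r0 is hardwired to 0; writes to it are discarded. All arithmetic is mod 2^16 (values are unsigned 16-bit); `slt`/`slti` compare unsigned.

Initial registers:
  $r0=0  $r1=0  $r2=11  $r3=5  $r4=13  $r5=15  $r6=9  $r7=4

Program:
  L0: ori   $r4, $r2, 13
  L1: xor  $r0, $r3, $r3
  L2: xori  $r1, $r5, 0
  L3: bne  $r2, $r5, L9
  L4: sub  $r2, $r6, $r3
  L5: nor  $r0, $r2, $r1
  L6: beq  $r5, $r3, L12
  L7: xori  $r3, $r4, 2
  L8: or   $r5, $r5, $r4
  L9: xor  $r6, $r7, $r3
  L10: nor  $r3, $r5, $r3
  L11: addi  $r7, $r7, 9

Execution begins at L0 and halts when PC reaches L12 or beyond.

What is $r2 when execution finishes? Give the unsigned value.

4

#0 ori   $r4, $r2, 13 ; 0/0/11/5/15/15/9/4
#1 xor  $r0, $r3, $r3 ; 0/0/11/5/15/15/9/4
#2 xori  $r1, $r5, 0 ; 0/15/11/5/15/15/9/4
#3 bne  $r2, $r5, L9 ; 0/15/11/5/15/15/9/4 ; →target
#4 sub  $r2, $r6, $r3 ; 0/15/4/5/15/15/9/4
#9 xor  $r6, $r7, $r3 ; 0/15/4/5/15/15/1/4
#10 nor  $r3, $r5, $r3 ; 0/15/4/65520/15/15/1/4
#11 addi  $r7, $r7, 9 ; 0/15/4/65520/15/15/1/13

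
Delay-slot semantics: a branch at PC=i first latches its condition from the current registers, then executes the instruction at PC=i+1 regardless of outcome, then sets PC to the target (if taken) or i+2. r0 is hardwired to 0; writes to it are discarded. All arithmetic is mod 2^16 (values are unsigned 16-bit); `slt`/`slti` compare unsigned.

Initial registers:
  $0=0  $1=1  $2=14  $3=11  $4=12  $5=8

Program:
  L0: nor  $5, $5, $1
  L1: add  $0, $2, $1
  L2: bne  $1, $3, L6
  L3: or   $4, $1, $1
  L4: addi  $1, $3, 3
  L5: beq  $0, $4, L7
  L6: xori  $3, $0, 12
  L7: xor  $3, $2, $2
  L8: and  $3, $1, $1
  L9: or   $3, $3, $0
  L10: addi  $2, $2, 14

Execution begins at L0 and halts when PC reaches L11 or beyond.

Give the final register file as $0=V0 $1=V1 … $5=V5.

#0 nor  $5, $5, $1 ; 0/1/14/11/12/65526
#1 add  $0, $2, $1 ; 0/1/14/11/12/65526
#2 bne  $1, $3, L6 ; 0/1/14/11/12/65526 ; →target
#3 or   $4, $1, $1 ; 0/1/14/11/1/65526
#6 xori  $3, $0, 12 ; 0/1/14/12/1/65526
#7 xor  $3, $2, $2 ; 0/1/14/0/1/65526
#8 and  $3, $1, $1 ; 0/1/14/1/1/65526
#9 or   $3, $3, $0 ; 0/1/14/1/1/65526
#10 addi  $2, $2, 14 ; 0/1/28/1/1/65526

$0=0 $1=1 $2=28 $3=1 $4=1 $5=65526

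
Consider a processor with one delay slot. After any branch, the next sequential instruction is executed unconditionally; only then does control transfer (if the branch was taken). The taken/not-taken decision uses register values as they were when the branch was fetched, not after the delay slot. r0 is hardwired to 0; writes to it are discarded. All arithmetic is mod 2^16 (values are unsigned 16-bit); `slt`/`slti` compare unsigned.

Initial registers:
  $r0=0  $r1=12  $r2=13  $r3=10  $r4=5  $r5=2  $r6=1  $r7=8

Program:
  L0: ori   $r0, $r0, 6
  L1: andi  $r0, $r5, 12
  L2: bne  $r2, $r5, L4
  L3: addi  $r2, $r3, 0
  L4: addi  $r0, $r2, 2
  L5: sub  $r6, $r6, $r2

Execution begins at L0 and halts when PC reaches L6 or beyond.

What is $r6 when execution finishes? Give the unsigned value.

65527

#0 ori   $r0, $r0, 6 ; 0/12/13/10/5/2/1/8
#1 andi  $r0, $r5, 12 ; 0/12/13/10/5/2/1/8
#2 bne  $r2, $r5, L4 ; 0/12/13/10/5/2/1/8 ; →target
#3 addi  $r2, $r3, 0 ; 0/12/10/10/5/2/1/8
#4 addi  $r0, $r2, 2 ; 0/12/10/10/5/2/1/8
#5 sub  $r6, $r6, $r2 ; 0/12/10/10/5/2/65527/8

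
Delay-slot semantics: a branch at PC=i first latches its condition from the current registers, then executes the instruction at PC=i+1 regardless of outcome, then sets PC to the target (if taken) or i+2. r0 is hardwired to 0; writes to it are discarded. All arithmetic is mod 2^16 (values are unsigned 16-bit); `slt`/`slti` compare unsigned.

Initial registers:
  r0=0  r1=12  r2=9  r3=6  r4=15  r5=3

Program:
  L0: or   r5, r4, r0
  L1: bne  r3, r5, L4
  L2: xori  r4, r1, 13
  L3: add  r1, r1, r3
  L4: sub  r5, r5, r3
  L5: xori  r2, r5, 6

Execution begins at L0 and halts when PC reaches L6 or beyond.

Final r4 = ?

1

PC=0  or   r5, r4, r0        | r0=0 r1=12 r2=9 r3=6 r4=15 r5=15
PC=1  bne  r3, r5, L4        | r0=0 r1=12 r2=9 r3=6 r4=15 r5=15  [TAKEN]
PC=2  xori  r4, r1, 13       | r0=0 r1=12 r2=9 r3=6 r4=1 r5=15
PC=4  sub  r5, r5, r3        | r0=0 r1=12 r2=9 r3=6 r4=1 r5=9
PC=5  xori  r2, r5, 6        | r0=0 r1=12 r2=15 r3=6 r4=1 r5=9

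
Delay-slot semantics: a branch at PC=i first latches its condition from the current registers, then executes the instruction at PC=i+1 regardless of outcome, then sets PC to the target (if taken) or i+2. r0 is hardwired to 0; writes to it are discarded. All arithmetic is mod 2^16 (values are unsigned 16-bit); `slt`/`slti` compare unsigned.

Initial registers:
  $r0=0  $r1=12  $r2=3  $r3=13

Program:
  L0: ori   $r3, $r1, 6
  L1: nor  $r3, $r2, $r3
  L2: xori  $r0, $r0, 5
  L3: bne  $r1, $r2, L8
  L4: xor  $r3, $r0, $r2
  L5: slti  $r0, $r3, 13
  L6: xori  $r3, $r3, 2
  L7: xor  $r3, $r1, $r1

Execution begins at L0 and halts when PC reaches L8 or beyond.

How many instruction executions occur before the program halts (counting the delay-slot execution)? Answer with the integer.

  step pc=0: ori   $r3, $r1, 6  regs=(0,12,3,14)
  step pc=1: nor  $r3, $r2, $r3  regs=(0,12,3,65520)
  step pc=2: xori  $r0, $r0, 5  regs=(0,12,3,65520)
  step pc=3: bne  $r1, $r2, L8  cond=T  regs=(0,12,3,65520)
  step pc=4: xor  $r3, $r0, $r2  regs=(0,12,3,3)

5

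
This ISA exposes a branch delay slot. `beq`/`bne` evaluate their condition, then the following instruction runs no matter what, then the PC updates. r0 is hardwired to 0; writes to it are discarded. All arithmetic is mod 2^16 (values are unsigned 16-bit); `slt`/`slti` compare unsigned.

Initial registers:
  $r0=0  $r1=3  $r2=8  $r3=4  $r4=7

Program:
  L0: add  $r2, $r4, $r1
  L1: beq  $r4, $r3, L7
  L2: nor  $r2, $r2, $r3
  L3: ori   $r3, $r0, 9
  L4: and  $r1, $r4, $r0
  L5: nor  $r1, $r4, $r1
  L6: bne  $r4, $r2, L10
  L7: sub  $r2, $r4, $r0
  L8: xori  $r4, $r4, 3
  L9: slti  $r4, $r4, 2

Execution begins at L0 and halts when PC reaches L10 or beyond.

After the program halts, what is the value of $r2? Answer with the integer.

7

PC=0  add  $r2, $r4, $r1     | $r0=0 $r1=3 $r2=10 $r3=4 $r4=7
PC=1  beq  $r4, $r3, L7      | $r0=0 $r1=3 $r2=10 $r3=4 $r4=7  [not taken]
PC=2  nor  $r2, $r2, $r3     | $r0=0 $r1=3 $r2=65521 $r3=4 $r4=7
PC=3  ori   $r3, $r0, 9      | $r0=0 $r1=3 $r2=65521 $r3=9 $r4=7
PC=4  and  $r1, $r4, $r0     | $r0=0 $r1=0 $r2=65521 $r3=9 $r4=7
PC=5  nor  $r1, $r4, $r1     | $r0=0 $r1=65528 $r2=65521 $r3=9 $r4=7
PC=6  bne  $r4, $r2, L10     | $r0=0 $r1=65528 $r2=65521 $r3=9 $r4=7  [TAKEN]
PC=7  sub  $r2, $r4, $r0     | $r0=0 $r1=65528 $r2=7 $r3=9 $r4=7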